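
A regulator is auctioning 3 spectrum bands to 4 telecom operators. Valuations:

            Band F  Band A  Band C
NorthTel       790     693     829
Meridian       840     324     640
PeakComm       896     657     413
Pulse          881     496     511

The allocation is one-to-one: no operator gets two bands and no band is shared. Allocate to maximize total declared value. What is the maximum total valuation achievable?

Maximum total: $2367M

Optimal: Pulse→Band F ($881M), PeakComm→Band A ($657M), NorthTel→Band C ($829M) — total 881+657+829 = $2367M.
Max-entry greedy (repeatedly take the single best remaining cell) gives $2221M, worse by 146.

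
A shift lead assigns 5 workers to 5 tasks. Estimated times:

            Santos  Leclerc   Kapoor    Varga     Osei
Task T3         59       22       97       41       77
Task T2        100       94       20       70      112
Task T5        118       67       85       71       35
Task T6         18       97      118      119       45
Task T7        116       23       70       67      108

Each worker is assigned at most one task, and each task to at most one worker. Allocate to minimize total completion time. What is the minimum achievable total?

This is a one-to-one assignment (minimum-cost bipartite matching).
Optimal: Santos→Task T6 (18 min), Leclerc→Task T7 (23 min), Kapoor→Task T2 (20 min), Varga→Task T3 (41 min), Osei→Task T5 (35 min) — total 18+23+20+41+35 = 137 min.
Next-best assignment: Santos→Task T6, Leclerc→Task T3, Kapoor→Task T2, Varga→Task T7, Osei→Task T5 = 162 min.

Min total: 137 min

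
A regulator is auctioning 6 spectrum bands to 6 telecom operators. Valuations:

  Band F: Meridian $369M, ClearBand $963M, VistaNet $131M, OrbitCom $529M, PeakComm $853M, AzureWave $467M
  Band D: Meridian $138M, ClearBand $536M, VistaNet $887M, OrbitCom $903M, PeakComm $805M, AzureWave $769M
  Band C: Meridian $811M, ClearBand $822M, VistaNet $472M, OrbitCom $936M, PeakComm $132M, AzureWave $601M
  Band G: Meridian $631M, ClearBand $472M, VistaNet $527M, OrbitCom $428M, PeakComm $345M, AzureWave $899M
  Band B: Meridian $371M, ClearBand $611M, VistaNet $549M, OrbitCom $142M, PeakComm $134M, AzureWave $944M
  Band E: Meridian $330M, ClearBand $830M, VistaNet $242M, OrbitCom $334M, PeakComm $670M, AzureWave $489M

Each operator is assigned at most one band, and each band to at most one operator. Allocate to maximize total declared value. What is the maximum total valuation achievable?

Max total: $5081M

This is a one-to-one assignment (maximum-weight bipartite matching).
Optimal: Meridian→Band G ($631M), ClearBand→Band E ($830M), VistaNet→Band D ($887M), OrbitCom→Band C ($936M), PeakComm→Band F ($853M), AzureWave→Band B ($944M) — total 631+830+887+936+853+944 = $5081M.
Column-greedy (each band in turn goes to its best remaining operator) gives $4795M, worse by 286.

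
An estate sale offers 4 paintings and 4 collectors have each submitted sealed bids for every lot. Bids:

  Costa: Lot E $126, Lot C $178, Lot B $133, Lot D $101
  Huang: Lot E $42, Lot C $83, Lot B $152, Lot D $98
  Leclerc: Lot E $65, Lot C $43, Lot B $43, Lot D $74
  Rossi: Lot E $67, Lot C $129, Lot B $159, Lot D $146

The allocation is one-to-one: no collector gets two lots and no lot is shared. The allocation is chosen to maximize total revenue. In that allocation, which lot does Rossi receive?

Optimal: Costa→Lot C ($178), Huang→Lot B ($152), Leclerc→Lot E ($65), Rossi→Lot D ($146) — total 178+152+65+146 = $541.
Row-greedy (each collector in turn takes its best remaining lot) gives $471, worse by 70.
Next-best assignment: Costa→Lot C, Huang→Lot D, Leclerc→Lot E, Rossi→Lot B = $500.
Every other assignment is strictly worse.
Rossi's own top lot is Lot B ($159), but forcing Rossi→Lot B and reassigning the rest optimally gives only $500 — worse by 41.

Rossi receives Lot D.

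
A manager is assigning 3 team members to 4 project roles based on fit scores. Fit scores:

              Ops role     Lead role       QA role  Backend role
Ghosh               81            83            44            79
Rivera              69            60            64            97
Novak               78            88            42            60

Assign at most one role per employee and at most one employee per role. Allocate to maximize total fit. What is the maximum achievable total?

Maximum total: 266 pts

Optimal: Ghosh→Ops role (81 pts), Rivera→Backend role (97 pts), Novak→Lead role (88 pts) — total 81+97+88 = 266 pts.
Row-greedy (each employee in turn takes its best remaining role) gives 258 pts, worse by 8.
Next-best assignment: Ghosh→Lead role, Rivera→Backend role, Novak→Ops role = 258 pts.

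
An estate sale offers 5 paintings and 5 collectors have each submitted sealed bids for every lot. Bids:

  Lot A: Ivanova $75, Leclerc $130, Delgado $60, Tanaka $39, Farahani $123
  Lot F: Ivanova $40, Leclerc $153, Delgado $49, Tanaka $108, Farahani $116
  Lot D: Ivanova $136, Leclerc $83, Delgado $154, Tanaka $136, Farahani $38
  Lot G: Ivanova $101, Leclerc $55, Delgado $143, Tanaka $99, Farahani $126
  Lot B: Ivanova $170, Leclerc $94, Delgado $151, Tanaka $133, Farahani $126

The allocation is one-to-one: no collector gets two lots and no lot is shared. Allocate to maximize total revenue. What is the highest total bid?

Maximum total: $725

This is the linear assignment problem.
Optimal: Ivanova→Lot B ($170), Leclerc→Lot F ($153), Delgado→Lot G ($143), Tanaka→Lot D ($136), Farahani→Lot A ($123) — total 170+153+143+136+123 = $725.
Checked against all permutations: $725 is optimal.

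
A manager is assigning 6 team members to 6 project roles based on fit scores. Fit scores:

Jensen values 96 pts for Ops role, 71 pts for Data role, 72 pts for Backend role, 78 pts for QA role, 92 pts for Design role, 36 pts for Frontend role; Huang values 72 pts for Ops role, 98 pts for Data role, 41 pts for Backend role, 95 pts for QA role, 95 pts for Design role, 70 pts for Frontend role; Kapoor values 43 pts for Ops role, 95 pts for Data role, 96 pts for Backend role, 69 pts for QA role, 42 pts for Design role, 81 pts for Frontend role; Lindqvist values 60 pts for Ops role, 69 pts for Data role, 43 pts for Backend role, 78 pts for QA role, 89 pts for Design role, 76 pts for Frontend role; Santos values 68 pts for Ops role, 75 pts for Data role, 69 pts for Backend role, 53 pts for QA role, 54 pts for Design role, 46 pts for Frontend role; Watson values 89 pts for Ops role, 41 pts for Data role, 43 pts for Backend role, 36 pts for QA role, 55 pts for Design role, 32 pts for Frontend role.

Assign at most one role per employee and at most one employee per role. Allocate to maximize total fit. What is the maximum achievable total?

Optimal: Jensen→Design role (92 pts), Huang→QA role (95 pts), Kapoor→Backend role (96 pts), Lindqvist→Frontend role (76 pts), Santos→Data role (75 pts), Watson→Ops role (89 pts) — total 92+95+96+76+75+89 = 523 pts.
Next-best assignment: Jensen→Design role, Huang→QA role, Kapoor→Data role, Lindqvist→Frontend role, Santos→Backend role, Watson→Ops role = 516 pts.

Maximum total: 523 pts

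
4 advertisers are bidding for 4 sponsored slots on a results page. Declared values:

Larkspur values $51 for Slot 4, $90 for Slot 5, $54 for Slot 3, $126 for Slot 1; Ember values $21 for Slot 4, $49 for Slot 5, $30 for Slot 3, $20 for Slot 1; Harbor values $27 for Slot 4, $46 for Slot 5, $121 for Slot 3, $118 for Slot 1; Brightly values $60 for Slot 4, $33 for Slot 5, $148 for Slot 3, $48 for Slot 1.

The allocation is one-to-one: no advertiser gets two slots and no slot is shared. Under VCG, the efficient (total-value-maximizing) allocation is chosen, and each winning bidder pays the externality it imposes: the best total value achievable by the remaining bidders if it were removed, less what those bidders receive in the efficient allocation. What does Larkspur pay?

Efficient allocation: Larkspur→Slot 5 ($90), Ember→Slot 4 ($21), Harbor→Slot 1 ($118), Brightly→Slot 3 ($148); total welfare W = $377.
Larkspur receives Slot 5 at value $90, so the others get W − 90 = $287.
Without Larkspur: best allocation of the remaining 3 bidders over all 4 slots is Ember→Slot 5 ($49), Harbor→Slot 1 ($118), Brightly→Slot 3 ($148), total $315.
VCG payment = (others' best without Larkspur) − (others' welfare with Larkspur) = 315 − 287 = $28.

Larkspur pays $28.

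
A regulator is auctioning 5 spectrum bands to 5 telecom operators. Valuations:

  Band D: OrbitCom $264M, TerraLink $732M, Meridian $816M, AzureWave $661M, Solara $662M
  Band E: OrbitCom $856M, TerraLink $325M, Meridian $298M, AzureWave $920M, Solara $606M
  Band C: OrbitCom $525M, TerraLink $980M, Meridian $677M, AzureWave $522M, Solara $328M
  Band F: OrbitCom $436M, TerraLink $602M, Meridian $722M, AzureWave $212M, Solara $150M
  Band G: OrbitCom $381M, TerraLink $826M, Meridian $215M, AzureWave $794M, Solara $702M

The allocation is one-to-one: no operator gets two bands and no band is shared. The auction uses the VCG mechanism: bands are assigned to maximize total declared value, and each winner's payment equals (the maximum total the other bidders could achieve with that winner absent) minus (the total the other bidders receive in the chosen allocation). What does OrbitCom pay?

Efficient allocation: OrbitCom→Band E ($856M), TerraLink→Band C ($980M), Meridian→Band F ($722M), AzureWave→Band G ($794M), Solara→Band D ($662M); total welfare W = $4014M.
OrbitCom receives Band E at value $856M, so the others get W − 856 = $3158M.
Without OrbitCom: best allocation of the remaining 4 bidders over all 5 bands is TerraLink→Band C ($980M), Meridian→Band D ($816M), AzureWave→Band E ($920M), Solara→Band G ($702M), total $3418M.
VCG payment = (others' best without OrbitCom) − (others' welfare with OrbitCom) = 3418 − 3158 = $260M.

OrbitCom pays $260M.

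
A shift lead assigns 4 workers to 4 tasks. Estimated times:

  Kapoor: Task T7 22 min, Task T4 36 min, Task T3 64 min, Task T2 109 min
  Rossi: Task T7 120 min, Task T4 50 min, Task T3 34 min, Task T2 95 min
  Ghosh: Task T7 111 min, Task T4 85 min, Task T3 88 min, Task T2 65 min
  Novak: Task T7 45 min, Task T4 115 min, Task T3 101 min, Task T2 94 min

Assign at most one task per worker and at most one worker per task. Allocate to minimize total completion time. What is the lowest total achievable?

Minimum total: 180 min

Treat this as an assignment problem: match each worker to one task.
Optimal: Kapoor→Task T4 (36 min), Rossi→Task T3 (34 min), Ghosh→Task T2 (65 min), Novak→Task T7 (45 min) — total 36+34+65+45 = 180 min.
Min-entry greedy (repeatedly take the single cheapest remaining cell) gives 236 min, worse by 56.
Next-best assignment: Kapoor→Task T3, Rossi→Task T4, Ghosh→Task T2, Novak→Task T7 = 224 min.
Swapping Novak↔Kapoor (Novak→Task T4 115 min, Kapoor→Task T7 22 min) adds 56.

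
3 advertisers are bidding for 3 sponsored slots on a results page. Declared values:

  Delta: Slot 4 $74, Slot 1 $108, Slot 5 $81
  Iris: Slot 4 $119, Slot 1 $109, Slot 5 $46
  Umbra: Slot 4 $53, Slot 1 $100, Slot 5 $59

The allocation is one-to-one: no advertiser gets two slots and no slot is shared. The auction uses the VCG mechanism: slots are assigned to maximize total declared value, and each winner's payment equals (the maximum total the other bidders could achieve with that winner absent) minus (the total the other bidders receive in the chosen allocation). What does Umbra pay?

Efficient allocation: Delta→Slot 5 ($81), Iris→Slot 4 ($119), Umbra→Slot 1 ($100); total welfare W = $300.
Umbra receives Slot 1 at value $100, so the others get W − 100 = $200.
Without Umbra: best allocation of the remaining 2 bidders over all 3 slots is Delta→Slot 1 ($108), Iris→Slot 4 ($119), total $227.
VCG payment = (others' best without Umbra) − (others' welfare with Umbra) = 227 − 200 = $27.

Umbra pays $27.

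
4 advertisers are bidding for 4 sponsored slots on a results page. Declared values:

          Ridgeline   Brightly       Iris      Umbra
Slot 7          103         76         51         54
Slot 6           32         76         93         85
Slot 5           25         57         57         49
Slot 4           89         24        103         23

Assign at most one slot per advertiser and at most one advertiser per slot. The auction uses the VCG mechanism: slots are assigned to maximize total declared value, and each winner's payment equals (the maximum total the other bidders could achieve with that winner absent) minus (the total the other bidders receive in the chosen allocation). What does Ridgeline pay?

Efficient allocation: Ridgeline→Slot 7 ($103), Brightly→Slot 5 ($57), Iris→Slot 4 ($103), Umbra→Slot 6 ($85); total welfare W = $348.
Ridgeline receives Slot 7 at value $103, so the others get W − 103 = $245.
Without Ridgeline: best allocation of the remaining 3 bidders over all 4 slots is Brightly→Slot 7 ($76), Iris→Slot 4 ($103), Umbra→Slot 6 ($85), total $264.
VCG payment = (others' best without Ridgeline) − (others' welfare with Ridgeline) = 264 − 245 = $19.

Ridgeline pays $19.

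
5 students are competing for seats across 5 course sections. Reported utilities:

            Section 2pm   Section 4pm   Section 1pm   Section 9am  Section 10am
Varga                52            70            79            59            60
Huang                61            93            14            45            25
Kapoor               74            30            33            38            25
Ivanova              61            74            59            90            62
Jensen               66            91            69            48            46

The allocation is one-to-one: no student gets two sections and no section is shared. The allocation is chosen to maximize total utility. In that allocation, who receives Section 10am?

Varga receives Section 10am.

Treat this as an assignment problem: match each student to one section.
Optimal: Varga→Section 10am (60 points), Huang→Section 4pm (93 points), Kapoor→Section 2pm (74 points), Ivanova→Section 9am (90 points), Jensen→Section 1pm (69 points) — total 60+93+74+90+69 = 386 points.
Max-entry greedy (repeatedly take the single best remaining cell) gives 382 points, worse by 4.
Next-best assignment: Varga→Section 1pm, Huang→Section 4pm, Kapoor→Section 2pm, Ivanova→Section 9am, Jensen→Section 10am = 382 points.
Swapping Kapoor↔Varga (Kapoor→Section 10am 25 points, Varga→Section 2pm 52 points) loses 57.
No other one-to-one assignment exceeds 386 points.
Varga's own top section is Section 1pm (79 points), but forcing Varga→Section 1pm and reassigning the rest optimally gives only 382 points — worse by 4.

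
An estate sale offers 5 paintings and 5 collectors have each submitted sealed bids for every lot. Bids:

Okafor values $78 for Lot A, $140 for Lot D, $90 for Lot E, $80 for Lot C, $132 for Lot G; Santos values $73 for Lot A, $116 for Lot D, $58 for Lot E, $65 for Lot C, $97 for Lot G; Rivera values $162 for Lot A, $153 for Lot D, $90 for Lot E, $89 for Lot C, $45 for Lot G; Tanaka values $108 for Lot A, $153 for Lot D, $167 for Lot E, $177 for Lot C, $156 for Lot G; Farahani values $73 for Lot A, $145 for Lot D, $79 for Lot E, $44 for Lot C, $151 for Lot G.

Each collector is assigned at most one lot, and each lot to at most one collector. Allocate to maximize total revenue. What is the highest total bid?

Treat this as an assignment problem: match each collector to one lot.
Optimal: Okafor→Lot E ($90), Santos→Lot D ($116), Rivera→Lot A ($162), Tanaka→Lot C ($177), Farahani→Lot G ($151) — total 90+116+162+177+151 = $696.
Max-entry greedy (repeatedly take the single best remaining cell) gives $688, worse by 8.
Every other assignment is strictly worse.

Max total: $696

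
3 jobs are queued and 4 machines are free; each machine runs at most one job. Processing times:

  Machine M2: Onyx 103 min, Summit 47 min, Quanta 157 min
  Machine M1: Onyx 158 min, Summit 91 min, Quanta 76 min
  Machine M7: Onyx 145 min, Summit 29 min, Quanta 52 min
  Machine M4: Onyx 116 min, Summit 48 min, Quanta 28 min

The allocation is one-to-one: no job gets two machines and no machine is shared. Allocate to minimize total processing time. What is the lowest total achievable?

Minimum total: 160 min

Optimal: Onyx→Machine M2 (103 min), Summit→Machine M7 (29 min), Quanta→Machine M4 (28 min) — total 103+29+28 = 160 min.
Column-greedy (each machine in turn goes to its cheapest remaining job) gives 268 min, worse by 108.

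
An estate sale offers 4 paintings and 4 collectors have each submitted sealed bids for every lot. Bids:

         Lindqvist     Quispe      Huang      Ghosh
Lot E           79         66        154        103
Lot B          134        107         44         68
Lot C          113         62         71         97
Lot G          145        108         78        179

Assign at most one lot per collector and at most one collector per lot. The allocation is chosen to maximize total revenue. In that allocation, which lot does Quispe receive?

Quispe receives Lot B.

Optimal: Lindqvist→Lot C ($113), Quispe→Lot B ($107), Huang→Lot E ($154), Ghosh→Lot G ($179) — total 113+107+154+179 = $553.
Row-greedy (each collector in turn takes its best remaining lot) gives $503, worse by 50.
No other one-to-one assignment exceeds $553.
Quispe's own top lot is Lot G ($108), but forcing Quispe→Lot G and reassigning the rest optimally gives only $493 — worse by 60.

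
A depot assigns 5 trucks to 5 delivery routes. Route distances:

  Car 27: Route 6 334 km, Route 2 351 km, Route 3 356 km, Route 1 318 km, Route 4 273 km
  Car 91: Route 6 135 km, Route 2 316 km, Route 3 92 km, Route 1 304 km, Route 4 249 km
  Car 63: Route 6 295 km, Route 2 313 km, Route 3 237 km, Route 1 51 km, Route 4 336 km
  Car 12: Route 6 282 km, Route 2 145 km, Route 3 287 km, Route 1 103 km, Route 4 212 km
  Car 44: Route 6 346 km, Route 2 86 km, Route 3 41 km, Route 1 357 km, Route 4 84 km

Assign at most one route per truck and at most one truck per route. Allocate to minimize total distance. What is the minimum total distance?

Optimal: Car 27→Route 4 (273 km), Car 91→Route 6 (135 km), Car 63→Route 1 (51 km), Car 12→Route 2 (145 km), Car 44→Route 3 (41 km) — total 273+135+51+145+41 = 645 km.
Column-greedy (each route in turn goes to its cheapest remaining truck) gives 834 km, worse by 189.

Minimum total: 645 km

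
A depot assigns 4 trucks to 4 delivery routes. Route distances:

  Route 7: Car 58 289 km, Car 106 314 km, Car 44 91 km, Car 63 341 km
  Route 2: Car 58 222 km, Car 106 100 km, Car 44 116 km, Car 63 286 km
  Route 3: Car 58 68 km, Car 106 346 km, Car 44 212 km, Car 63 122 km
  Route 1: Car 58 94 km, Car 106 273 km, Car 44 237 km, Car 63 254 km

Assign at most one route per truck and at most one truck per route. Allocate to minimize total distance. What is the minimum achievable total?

This is a one-to-one assignment (minimum-cost bipartite matching).
Optimal: Car 58→Route 1 (94 km), Car 106→Route 2 (100 km), Car 44→Route 7 (91 km), Car 63→Route 3 (122 km) — total 94+100+91+122 = 407 km.
Row-greedy (each truck in turn takes its cheapest remaining route) gives 513 km, worse by 106.
Swapping Car 44↔Car 63 (Car 44→Route 3 212 km, Car 63→Route 7 341 km) adds 340.

Min total: 407 km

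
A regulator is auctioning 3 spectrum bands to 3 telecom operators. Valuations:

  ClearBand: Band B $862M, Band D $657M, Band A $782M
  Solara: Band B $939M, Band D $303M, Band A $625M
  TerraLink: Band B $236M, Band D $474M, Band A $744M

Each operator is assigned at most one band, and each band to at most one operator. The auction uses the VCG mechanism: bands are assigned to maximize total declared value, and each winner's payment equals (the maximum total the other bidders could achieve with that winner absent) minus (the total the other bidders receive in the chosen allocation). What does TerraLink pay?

Efficient allocation: ClearBand→Band D ($657M), Solara→Band B ($939M), TerraLink→Band A ($744M); total welfare W = $2340M.
TerraLink receives Band A at value $744M, so the others get W − 744 = $1596M.
Without TerraLink: best allocation of the remaining 2 bidders over all 3 bands is ClearBand→Band A ($782M), Solara→Band B ($939M), total $1721M.
VCG payment = (others' best without TerraLink) − (others' welfare with TerraLink) = 1721 − 1596 = $125M.

TerraLink pays $125M.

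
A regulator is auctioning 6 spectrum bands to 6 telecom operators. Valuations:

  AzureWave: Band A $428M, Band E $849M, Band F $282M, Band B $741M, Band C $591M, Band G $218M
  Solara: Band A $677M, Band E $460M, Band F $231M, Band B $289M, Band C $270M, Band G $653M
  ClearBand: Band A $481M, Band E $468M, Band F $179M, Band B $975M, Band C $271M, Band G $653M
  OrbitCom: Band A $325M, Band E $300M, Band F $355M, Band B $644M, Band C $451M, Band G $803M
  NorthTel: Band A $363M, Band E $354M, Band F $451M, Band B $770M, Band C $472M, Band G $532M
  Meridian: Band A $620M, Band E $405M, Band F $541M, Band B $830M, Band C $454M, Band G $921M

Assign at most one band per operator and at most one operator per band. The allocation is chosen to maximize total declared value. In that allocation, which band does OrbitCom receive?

OrbitCom receives Band C.

This is a one-to-one assignment (maximum-weight bipartite matching).
Optimal: AzureWave→Band E ($849M), Solara→Band A ($677M), ClearBand→Band B ($975M), OrbitCom→Band C ($451M), NorthTel→Band F ($451M), Meridian→Band G ($921M) — total 849+677+975+451+451+921 = $4324M.
Max-entry greedy (repeatedly take the single best remaining cell) gives $4249M, worse by 75.
Swapping OrbitCom↔ClearBand (OrbitCom→Band B $644M, ClearBand→Band C $271M) loses 511.
Checked against all permutations: $4324M is optimal.
OrbitCom's own top band is Band G ($803M), but forcing OrbitCom→Band G and reassigning the rest optimally gives only $4317M — worse by 7.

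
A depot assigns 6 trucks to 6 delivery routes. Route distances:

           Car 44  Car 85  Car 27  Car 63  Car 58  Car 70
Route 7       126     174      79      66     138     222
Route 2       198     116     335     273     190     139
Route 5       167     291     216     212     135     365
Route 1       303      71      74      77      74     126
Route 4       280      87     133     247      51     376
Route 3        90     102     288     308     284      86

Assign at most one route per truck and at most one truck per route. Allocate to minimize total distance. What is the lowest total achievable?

This is a one-to-one assignment (minimum-cost bipartite matching).
Optimal: Car 44→Route 5 (167 km), Car 85→Route 2 (116 km), Car 27→Route 1 (74 km), Car 63→Route 7 (66 km), Car 58→Route 4 (51 km), Car 70→Route 3 (86 km) — total 167+116+74+66+51+86 = 560 km.
Next-best assignment: Car 44→Route 5, Car 85→Route 2, Car 27→Route 7, Car 63→Route 1, Car 58→Route 4, Car 70→Route 3 = 576 km.
Every other assignment is strictly worse.

Min total: 560 km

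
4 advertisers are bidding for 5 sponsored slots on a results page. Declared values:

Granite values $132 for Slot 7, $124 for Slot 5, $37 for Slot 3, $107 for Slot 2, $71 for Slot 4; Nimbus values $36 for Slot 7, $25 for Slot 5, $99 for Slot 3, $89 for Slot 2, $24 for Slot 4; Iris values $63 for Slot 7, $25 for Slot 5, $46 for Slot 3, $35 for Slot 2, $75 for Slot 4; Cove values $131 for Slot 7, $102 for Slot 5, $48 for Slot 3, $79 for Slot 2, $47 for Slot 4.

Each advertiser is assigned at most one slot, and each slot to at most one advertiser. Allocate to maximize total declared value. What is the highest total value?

Maximum total: $429

Optimal: Granite→Slot 5 ($124), Nimbus→Slot 3 ($99), Iris→Slot 4 ($75), Cove→Slot 7 ($131) — total 124+99+75+131 = $429.
Row-greedy (each advertiser in turn takes its best remaining slot) gives $408, worse by 21.
Next-best assignment: Granite→Slot 5, Nimbus→Slot 2, Iris→Slot 4, Cove→Slot 7 = $419.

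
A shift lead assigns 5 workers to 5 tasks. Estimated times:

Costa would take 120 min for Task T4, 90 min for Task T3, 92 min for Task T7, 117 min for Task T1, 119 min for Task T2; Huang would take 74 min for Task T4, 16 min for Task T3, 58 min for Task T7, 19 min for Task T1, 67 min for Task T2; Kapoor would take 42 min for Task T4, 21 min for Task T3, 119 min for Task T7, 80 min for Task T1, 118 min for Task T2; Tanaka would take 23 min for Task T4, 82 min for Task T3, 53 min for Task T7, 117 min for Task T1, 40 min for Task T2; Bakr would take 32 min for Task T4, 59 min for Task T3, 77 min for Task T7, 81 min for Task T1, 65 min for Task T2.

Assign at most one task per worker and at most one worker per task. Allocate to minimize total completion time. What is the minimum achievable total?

Treat this as an assignment problem: match each worker to one task.
Optimal: Costa→Task T7 (92 min), Huang→Task T1 (19 min), Kapoor→Task T3 (21 min), Tanaka→Task T2 (40 min), Bakr→Task T4 (32 min) — total 92+19+21+40+32 = 204 min.
Min-entry greedy (repeatedly take the single cheapest remaining cell) gives 276 min, worse by 72.
Next-best assignment: Costa→Task T7, Huang→Task T1, Kapoor→Task T3, Tanaka→Task T4, Bakr→Task T2 = 220 min.

Min total: 204 min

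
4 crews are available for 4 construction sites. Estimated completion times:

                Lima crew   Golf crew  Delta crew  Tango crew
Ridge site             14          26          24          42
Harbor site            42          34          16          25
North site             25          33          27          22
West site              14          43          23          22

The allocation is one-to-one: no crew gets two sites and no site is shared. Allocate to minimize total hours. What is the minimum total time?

Treat this as an assignment problem: match each crew to one site.
Optimal: Lima crew→West site (14 hours), Golf crew→Ridge site (26 hours), Delta crew→Harbor site (16 hours), Tango crew→North site (22 hours) — total 14+26+16+22 = 78 hours.
Min-entry greedy (repeatedly take the single cheapest remaining cell) gives 95 hours, worse by 17.

Minimum total: 78 hours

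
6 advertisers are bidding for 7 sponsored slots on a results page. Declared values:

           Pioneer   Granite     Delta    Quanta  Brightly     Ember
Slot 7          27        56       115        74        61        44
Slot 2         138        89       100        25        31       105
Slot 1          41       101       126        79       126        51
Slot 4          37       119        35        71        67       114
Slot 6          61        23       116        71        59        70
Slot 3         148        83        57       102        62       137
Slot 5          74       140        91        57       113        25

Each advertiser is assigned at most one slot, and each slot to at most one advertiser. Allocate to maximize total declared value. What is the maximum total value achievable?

This is the linear assignment problem.
Optimal: Pioneer→Slot 2 ($138), Granite→Slot 5 ($140), Delta→Slot 6 ($116), Quanta→Slot 3 ($102), Brightly→Slot 1 ($126), Ember→Slot 4 ($114) — total 138+140+116+102+126+114 = $736.
Max-entry greedy (repeatedly take the single best remaining cell) gives $661, worse by 75.
Swapping Pioneer↔Quanta (Pioneer→Slot 3 $148, Quanta→Slot 2 $25) loses 67.
Every other assignment is strictly worse.

Max total: $736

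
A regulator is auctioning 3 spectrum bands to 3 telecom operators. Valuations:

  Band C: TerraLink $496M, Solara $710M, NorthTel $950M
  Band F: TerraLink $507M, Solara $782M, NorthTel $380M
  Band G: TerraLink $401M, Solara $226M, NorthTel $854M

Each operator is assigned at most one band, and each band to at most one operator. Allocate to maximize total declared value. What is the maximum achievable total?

Maximum total: $2133M

Optimal: TerraLink→Band G ($401M), Solara→Band F ($782M), NorthTel→Band C ($950M) — total 401+782+950 = $2133M.
Row-greedy (each operator in turn takes its best remaining band) gives $2071M, worse by 62.
Next-best assignment: TerraLink→Band C, Solara→Band F, NorthTel→Band G = $2132M.
No other one-to-one assignment exceeds $2133M.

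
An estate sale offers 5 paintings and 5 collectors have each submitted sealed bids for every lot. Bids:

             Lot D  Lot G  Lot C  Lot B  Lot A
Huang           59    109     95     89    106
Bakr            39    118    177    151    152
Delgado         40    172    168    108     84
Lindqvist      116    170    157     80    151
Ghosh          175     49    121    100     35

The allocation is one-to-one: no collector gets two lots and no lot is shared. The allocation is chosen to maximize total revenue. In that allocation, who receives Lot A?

This is the linear assignment problem.
Optimal: Huang→Lot A ($106), Bakr→Lot B ($151), Delgado→Lot C ($168), Lindqvist→Lot G ($170), Ghosh→Lot D ($175) — total 106+151+168+170+175 = $770.
Next-best assignment: Huang→Lot B, Bakr→Lot C, Delgado→Lot G, Lindqvist→Lot A, Ghosh→Lot D = $764.
Swapping Ghosh↔Huang (Ghosh→Lot A $35, Huang→Lot D $59) loses 187.
No other one-to-one assignment exceeds $770.
Huang's own top lot is Lot G ($109), but forcing Huang→Lot G and reassigning the rest optimally gives only $754 — worse by 16.

Huang receives Lot A.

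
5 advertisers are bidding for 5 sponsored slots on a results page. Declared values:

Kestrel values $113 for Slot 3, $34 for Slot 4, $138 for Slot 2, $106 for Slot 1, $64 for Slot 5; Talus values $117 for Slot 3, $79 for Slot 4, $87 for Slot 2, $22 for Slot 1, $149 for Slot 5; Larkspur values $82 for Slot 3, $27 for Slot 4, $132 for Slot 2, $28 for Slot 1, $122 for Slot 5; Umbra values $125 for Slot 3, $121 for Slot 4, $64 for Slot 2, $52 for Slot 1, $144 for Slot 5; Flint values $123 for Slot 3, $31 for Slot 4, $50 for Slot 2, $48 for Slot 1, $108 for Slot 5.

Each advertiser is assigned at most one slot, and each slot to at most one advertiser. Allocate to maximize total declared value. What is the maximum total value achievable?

Maximum total: $631

Treat this as an assignment problem: match each advertiser to one slot.
Optimal: Kestrel→Slot 1 ($106), Talus→Slot 5 ($149), Larkspur→Slot 2 ($132), Umbra→Slot 4 ($121), Flint→Slot 3 ($123) — total 106+149+132+121+123 = $631.
Row-greedy (each advertiser in turn takes its best remaining slot) gives $538, worse by 93.
Every other assignment is strictly worse.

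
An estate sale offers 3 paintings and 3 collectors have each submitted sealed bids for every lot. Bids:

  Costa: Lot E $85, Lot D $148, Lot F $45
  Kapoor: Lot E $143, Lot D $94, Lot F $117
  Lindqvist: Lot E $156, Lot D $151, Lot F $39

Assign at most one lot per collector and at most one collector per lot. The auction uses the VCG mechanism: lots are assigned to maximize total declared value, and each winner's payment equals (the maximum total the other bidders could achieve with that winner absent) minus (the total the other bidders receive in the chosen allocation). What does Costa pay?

Efficient allocation: Costa→Lot D ($148), Kapoor→Lot F ($117), Lindqvist→Lot E ($156); total welfare W = $421.
Costa receives Lot D at value $148, so the others get W − 148 = $273.
Without Costa: best allocation of the remaining 2 bidders over all 3 lots is Kapoor→Lot E ($143), Lindqvist→Lot D ($151), total $294.
VCG payment = (others' best without Costa) − (others' welfare with Costa) = 294 − 273 = $21.

Costa pays $21.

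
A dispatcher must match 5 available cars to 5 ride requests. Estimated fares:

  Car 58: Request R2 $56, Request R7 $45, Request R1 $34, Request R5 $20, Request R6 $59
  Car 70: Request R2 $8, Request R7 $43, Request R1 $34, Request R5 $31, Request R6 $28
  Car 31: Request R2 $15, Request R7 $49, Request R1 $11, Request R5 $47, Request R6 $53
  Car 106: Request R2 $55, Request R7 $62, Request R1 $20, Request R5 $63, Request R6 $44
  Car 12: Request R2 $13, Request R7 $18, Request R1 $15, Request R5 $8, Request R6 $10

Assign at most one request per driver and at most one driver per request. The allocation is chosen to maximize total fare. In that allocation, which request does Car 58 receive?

Car 58 receives Request R2.

Optimal: Car 58→Request R2 ($56), Car 70→Request R7 ($43), Car 31→Request R6 ($53), Car 106→Request R5 ($63), Car 12→Request R1 ($15) — total 56+43+53+63+15 = $230.
Column-greedy (each request in turn goes to its best remaining driver) gives $209, worse by 21.
Swapping Car 12↔Car 58 (Car 12→Request R2 $13, Car 58→Request R1 $34) loses 24.
No other one-to-one assignment exceeds $230.
Car 58's own top request is Request R6 ($59), but forcing Car 58→Request R6 and reassigning the rest optimally gives only $219 — worse by 11.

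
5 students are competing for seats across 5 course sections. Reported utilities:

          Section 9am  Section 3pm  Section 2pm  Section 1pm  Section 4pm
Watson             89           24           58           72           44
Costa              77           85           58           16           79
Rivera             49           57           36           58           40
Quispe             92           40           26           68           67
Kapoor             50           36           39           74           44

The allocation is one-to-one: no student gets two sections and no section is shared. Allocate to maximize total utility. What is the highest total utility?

Max total: 360 points

Optimal: Watson→Section 2pm (58 points), Costa→Section 4pm (79 points), Rivera→Section 3pm (57 points), Quispe→Section 9am (92 points), Kapoor→Section 1pm (74 points) — total 58+79+57+92+74 = 360 points.
Every other assignment is strictly worse.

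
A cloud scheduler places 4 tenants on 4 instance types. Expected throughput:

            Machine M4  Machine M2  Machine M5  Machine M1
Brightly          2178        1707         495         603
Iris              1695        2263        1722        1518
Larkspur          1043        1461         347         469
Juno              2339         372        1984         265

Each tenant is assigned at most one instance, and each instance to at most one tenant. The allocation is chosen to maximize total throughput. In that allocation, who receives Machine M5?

Juno receives Machine M5.

Optimal: Brightly→Machine M4 (2178 ops/s), Iris→Machine M1 (1518 ops/s), Larkspur→Machine M2 (1461 ops/s), Juno→Machine M5 (1984 ops/s) — total 2178+1518+1461+1984 = 7141 ops/s.
Checked against all permutations: 7141 ops/s is optimal.
Juno's own top instance is Machine M4 (2339 ops/s), but forcing Juno→Machine M4 and reassigning the rest optimally gives only 6237 ops/s — worse by 904.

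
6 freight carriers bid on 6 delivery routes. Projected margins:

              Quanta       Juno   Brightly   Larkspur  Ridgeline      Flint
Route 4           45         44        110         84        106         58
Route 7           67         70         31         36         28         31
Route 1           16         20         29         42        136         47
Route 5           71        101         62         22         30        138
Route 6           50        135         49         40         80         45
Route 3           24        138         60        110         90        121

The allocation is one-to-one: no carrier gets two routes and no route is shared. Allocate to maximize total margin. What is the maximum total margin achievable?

This is the linear assignment problem.
Optimal: Quanta→Route 7 ($67k), Juno→Route 6 ($135k), Brightly→Route 4 ($110k), Larkspur→Route 3 ($110k), Ridgeline→Route 1 ($136k), Flint→Route 5 ($138k) — total 67+135+110+110+136+138 = $696k.
Column-greedy (each route in turn goes to its best remaining carrier) gives $614k, worse by 82.
Next-best assignment: Quanta→Route 7, Juno→Route 3, Brightly→Route 4, Larkspur→Route 6, Ridgeline→Route 1, Flint→Route 5 = $629k.
Swapping Brightly↔Quanta (Brightly→Route 7 $31k, Quanta→Route 4 $45k) loses 101.
No other one-to-one assignment exceeds $696k.

Maximum total: $696k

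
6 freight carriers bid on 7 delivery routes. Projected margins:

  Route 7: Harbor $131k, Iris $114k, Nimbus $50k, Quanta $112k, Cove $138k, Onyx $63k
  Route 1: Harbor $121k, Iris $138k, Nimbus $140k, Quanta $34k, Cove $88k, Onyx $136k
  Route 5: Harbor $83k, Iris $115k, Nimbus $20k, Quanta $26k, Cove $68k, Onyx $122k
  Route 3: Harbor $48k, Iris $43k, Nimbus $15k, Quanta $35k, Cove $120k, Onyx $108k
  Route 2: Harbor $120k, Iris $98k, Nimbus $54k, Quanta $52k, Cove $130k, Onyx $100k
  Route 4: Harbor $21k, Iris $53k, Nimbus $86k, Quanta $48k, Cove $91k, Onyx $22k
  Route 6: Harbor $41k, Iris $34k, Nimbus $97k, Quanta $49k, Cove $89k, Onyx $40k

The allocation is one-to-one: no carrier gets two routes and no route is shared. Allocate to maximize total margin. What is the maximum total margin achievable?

This is the linear assignment problem.
Optimal: Harbor→Route 2 ($120k), Iris→Route 1 ($138k), Nimbus→Route 6 ($97k), Quanta→Route 7 ($112k), Cove→Route 3 ($120k), Onyx→Route 5 ($122k) — total 120+138+97+112+120+122 = $709k.
Row-greedy (each carrier in turn takes its best remaining route) gives $660k, worse by 49.

Maximum total: $709k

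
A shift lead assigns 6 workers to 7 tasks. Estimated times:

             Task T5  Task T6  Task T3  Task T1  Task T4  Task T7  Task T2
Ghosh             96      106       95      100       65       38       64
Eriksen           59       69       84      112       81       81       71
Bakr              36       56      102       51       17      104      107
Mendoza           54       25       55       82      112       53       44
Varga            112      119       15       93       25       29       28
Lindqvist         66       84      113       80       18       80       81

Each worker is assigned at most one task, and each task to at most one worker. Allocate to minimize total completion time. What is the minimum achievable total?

Min total: 203 min

Optimal: Ghosh→Task T7 (38 min), Eriksen→Task T2 (71 min), Bakr→Task T5 (36 min), Mendoza→Task T6 (25 min), Varga→Task T3 (15 min), Lindqvist→Task T4 (18 min) — total 38+71+36+25+15+18 = 203 min.
Row-greedy (each worker in turn takes its cheapest remaining task) gives 234 min, worse by 31.
Next-best assignment: Ghosh→Task T7, Eriksen→Task T5, Bakr→Task T1, Mendoza→Task T6, Varga→Task T3, Lindqvist→Task T4 = 206 min.
Swapping Eriksen↔Lindqvist (Eriksen→Task T4 81 min, Lindqvist→Task T2 81 min) adds 73.
Every other assignment is strictly worse.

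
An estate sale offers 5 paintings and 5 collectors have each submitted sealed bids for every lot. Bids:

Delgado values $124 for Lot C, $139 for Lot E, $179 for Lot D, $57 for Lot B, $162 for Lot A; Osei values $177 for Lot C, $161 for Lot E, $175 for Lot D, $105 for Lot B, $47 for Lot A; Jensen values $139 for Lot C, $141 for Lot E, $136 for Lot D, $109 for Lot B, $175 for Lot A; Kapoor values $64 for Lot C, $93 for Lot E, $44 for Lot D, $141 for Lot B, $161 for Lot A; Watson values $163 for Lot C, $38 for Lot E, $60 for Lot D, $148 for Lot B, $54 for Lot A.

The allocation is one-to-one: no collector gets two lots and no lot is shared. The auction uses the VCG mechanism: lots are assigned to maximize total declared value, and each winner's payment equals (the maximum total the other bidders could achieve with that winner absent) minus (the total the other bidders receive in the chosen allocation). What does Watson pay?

Efficient allocation: Delgado→Lot D ($179), Osei→Lot E ($161), Jensen→Lot A ($175), Kapoor→Lot B ($141), Watson→Lot C ($163); total welfare W = $819.
Watson receives Lot C at value $163, so the others get W − 163 = $656.
Without Watson: best allocation of the remaining 4 bidders over all 5 lots is Delgado→Lot D ($179), Osei→Lot C ($177), Jensen→Lot A ($175), Kapoor→Lot B ($141), total $672.
VCG payment = (others' best without Watson) − (others' welfare with Watson) = 672 − 656 = $16.

Watson pays $16.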